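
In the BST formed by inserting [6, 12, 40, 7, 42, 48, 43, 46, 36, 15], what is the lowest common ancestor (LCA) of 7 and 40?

Tree insertion order: [6, 12, 40, 7, 42, 48, 43, 46, 36, 15]
Tree (level-order array): [6, None, 12, 7, 40, None, None, 36, 42, 15, None, None, 48, None, None, 43, None, None, 46]
In a BST, the LCA of p=7, q=40 is the first node v on the
root-to-leaf path with p <= v <= q (go left if both < v, right if both > v).
Walk from root:
  at 6: both 7 and 40 > 6, go right
  at 12: 7 <= 12 <= 40, this is the LCA
LCA = 12


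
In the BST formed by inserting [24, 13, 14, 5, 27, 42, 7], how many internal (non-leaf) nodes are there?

Tree built from: [24, 13, 14, 5, 27, 42, 7]
Tree (level-order array): [24, 13, 27, 5, 14, None, 42, None, 7]
Rule: An internal node has at least one child.
Per-node child counts:
  node 24: 2 child(ren)
  node 13: 2 child(ren)
  node 5: 1 child(ren)
  node 7: 0 child(ren)
  node 14: 0 child(ren)
  node 27: 1 child(ren)
  node 42: 0 child(ren)
Matching nodes: [24, 13, 5, 27]
Count of internal (non-leaf) nodes: 4


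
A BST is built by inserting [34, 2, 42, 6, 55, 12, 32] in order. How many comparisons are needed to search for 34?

Search path for 34: 34
Found: True
Comparisons: 1


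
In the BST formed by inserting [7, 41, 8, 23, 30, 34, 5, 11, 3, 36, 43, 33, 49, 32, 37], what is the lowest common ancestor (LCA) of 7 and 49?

Tree insertion order: [7, 41, 8, 23, 30, 34, 5, 11, 3, 36, 43, 33, 49, 32, 37]
Tree (level-order array): [7, 5, 41, 3, None, 8, 43, None, None, None, 23, None, 49, 11, 30, None, None, None, None, None, 34, 33, 36, 32, None, None, 37]
In a BST, the LCA of p=7, q=49 is the first node v on the
root-to-leaf path with p <= v <= q (go left if both < v, right if both > v).
Walk from root:
  at 7: 7 <= 7 <= 49, this is the LCA
LCA = 7


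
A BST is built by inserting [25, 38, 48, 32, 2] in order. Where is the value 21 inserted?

Starting tree (level order): [25, 2, 38, None, None, 32, 48]
Insertion path: 25 -> 2
Result: insert 21 as right child of 2
Final tree (level order): [25, 2, 38, None, 21, 32, 48]


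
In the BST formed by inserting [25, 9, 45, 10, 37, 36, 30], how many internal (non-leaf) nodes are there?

Tree built from: [25, 9, 45, 10, 37, 36, 30]
Tree (level-order array): [25, 9, 45, None, 10, 37, None, None, None, 36, None, 30]
Rule: An internal node has at least one child.
Per-node child counts:
  node 25: 2 child(ren)
  node 9: 1 child(ren)
  node 10: 0 child(ren)
  node 45: 1 child(ren)
  node 37: 1 child(ren)
  node 36: 1 child(ren)
  node 30: 0 child(ren)
Matching nodes: [25, 9, 45, 37, 36]
Count of internal (non-leaf) nodes: 5


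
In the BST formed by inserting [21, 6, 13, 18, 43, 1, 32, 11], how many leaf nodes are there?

Tree built from: [21, 6, 13, 18, 43, 1, 32, 11]
Tree (level-order array): [21, 6, 43, 1, 13, 32, None, None, None, 11, 18]
Rule: A leaf has 0 children.
Per-node child counts:
  node 21: 2 child(ren)
  node 6: 2 child(ren)
  node 1: 0 child(ren)
  node 13: 2 child(ren)
  node 11: 0 child(ren)
  node 18: 0 child(ren)
  node 43: 1 child(ren)
  node 32: 0 child(ren)
Matching nodes: [1, 11, 18, 32]
Count of leaf nodes: 4


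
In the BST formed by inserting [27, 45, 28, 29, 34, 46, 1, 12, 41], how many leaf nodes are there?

Tree built from: [27, 45, 28, 29, 34, 46, 1, 12, 41]
Tree (level-order array): [27, 1, 45, None, 12, 28, 46, None, None, None, 29, None, None, None, 34, None, 41]
Rule: A leaf has 0 children.
Per-node child counts:
  node 27: 2 child(ren)
  node 1: 1 child(ren)
  node 12: 0 child(ren)
  node 45: 2 child(ren)
  node 28: 1 child(ren)
  node 29: 1 child(ren)
  node 34: 1 child(ren)
  node 41: 0 child(ren)
  node 46: 0 child(ren)
Matching nodes: [12, 41, 46]
Count of leaf nodes: 3


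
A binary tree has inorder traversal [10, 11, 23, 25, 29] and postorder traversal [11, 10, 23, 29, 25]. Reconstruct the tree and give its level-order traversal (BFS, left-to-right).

Inorder:   [10, 11, 23, 25, 29]
Postorder: [11, 10, 23, 29, 25]
Algorithm: postorder visits root last, so walk postorder right-to-left;
each value is the root of the current inorder slice — split it at that
value, recurse on the right subtree first, then the left.
Recursive splits:
  root=25; inorder splits into left=[10, 11, 23], right=[29]
  root=29; inorder splits into left=[], right=[]
  root=23; inorder splits into left=[10, 11], right=[]
  root=10; inorder splits into left=[], right=[11]
  root=11; inorder splits into left=[], right=[]
Reconstructed level-order: [25, 23, 29, 10, 11]


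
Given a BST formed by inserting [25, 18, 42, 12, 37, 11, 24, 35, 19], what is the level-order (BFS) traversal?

Tree insertion order: [25, 18, 42, 12, 37, 11, 24, 35, 19]
Tree (level-order array): [25, 18, 42, 12, 24, 37, None, 11, None, 19, None, 35]
BFS from the root, enqueuing left then right child of each popped node:
  queue [25] -> pop 25, enqueue [18, 42], visited so far: [25]
  queue [18, 42] -> pop 18, enqueue [12, 24], visited so far: [25, 18]
  queue [42, 12, 24] -> pop 42, enqueue [37], visited so far: [25, 18, 42]
  queue [12, 24, 37] -> pop 12, enqueue [11], visited so far: [25, 18, 42, 12]
  queue [24, 37, 11] -> pop 24, enqueue [19], visited so far: [25, 18, 42, 12, 24]
  queue [37, 11, 19] -> pop 37, enqueue [35], visited so far: [25, 18, 42, 12, 24, 37]
  queue [11, 19, 35] -> pop 11, enqueue [none], visited so far: [25, 18, 42, 12, 24, 37, 11]
  queue [19, 35] -> pop 19, enqueue [none], visited so far: [25, 18, 42, 12, 24, 37, 11, 19]
  queue [35] -> pop 35, enqueue [none], visited so far: [25, 18, 42, 12, 24, 37, 11, 19, 35]
Result: [25, 18, 42, 12, 24, 37, 11, 19, 35]


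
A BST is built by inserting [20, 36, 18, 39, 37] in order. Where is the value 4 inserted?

Starting tree (level order): [20, 18, 36, None, None, None, 39, 37]
Insertion path: 20 -> 18
Result: insert 4 as left child of 18
Final tree (level order): [20, 18, 36, 4, None, None, 39, None, None, 37]


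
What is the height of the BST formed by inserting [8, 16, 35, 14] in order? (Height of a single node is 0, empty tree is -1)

Insertion order: [8, 16, 35, 14]
Tree (level-order array): [8, None, 16, 14, 35]
Compute height bottom-up (empty subtree = -1):
  height(14) = 1 + max(-1, -1) = 0
  height(35) = 1 + max(-1, -1) = 0
  height(16) = 1 + max(0, 0) = 1
  height(8) = 1 + max(-1, 1) = 2
Height = 2


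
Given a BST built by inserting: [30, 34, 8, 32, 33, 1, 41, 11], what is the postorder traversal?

Tree insertion order: [30, 34, 8, 32, 33, 1, 41, 11]
Tree (level-order array): [30, 8, 34, 1, 11, 32, 41, None, None, None, None, None, 33]
Postorder traversal: [1, 11, 8, 33, 32, 41, 34, 30]


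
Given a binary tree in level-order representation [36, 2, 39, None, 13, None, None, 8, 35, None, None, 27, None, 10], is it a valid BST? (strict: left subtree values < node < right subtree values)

Level-order array: [36, 2, 39, None, 13, None, None, 8, 35, None, None, 27, None, 10]
Validate using subtree bounds (lo, hi): at each node, require lo < value < hi,
then recurse left with hi=value and right with lo=value.
Preorder trace (stopping at first violation):
  at node 36 with bounds (-inf, +inf): OK
  at node 2 with bounds (-inf, 36): OK
  at node 13 with bounds (2, 36): OK
  at node 8 with bounds (2, 13): OK
  at node 35 with bounds (13, 36): OK
  at node 27 with bounds (13, 35): OK
  at node 10 with bounds (13, 27): VIOLATION
Node 10 violates its bound: not (13 < 10 < 27).
Result: Not a valid BST


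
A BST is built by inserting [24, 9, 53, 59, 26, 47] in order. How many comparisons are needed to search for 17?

Search path for 17: 24 -> 9
Found: False
Comparisons: 2


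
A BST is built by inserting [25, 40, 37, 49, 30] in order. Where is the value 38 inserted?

Starting tree (level order): [25, None, 40, 37, 49, 30]
Insertion path: 25 -> 40 -> 37
Result: insert 38 as right child of 37
Final tree (level order): [25, None, 40, 37, 49, 30, 38]


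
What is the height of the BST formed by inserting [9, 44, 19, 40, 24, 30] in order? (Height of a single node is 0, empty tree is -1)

Insertion order: [9, 44, 19, 40, 24, 30]
Tree (level-order array): [9, None, 44, 19, None, None, 40, 24, None, None, 30]
Compute height bottom-up (empty subtree = -1):
  height(30) = 1 + max(-1, -1) = 0
  height(24) = 1 + max(-1, 0) = 1
  height(40) = 1 + max(1, -1) = 2
  height(19) = 1 + max(-1, 2) = 3
  height(44) = 1 + max(3, -1) = 4
  height(9) = 1 + max(-1, 4) = 5
Height = 5


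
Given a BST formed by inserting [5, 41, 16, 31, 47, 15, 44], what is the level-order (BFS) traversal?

Tree insertion order: [5, 41, 16, 31, 47, 15, 44]
Tree (level-order array): [5, None, 41, 16, 47, 15, 31, 44]
BFS from the root, enqueuing left then right child of each popped node:
  queue [5] -> pop 5, enqueue [41], visited so far: [5]
  queue [41] -> pop 41, enqueue [16, 47], visited so far: [5, 41]
  queue [16, 47] -> pop 16, enqueue [15, 31], visited so far: [5, 41, 16]
  queue [47, 15, 31] -> pop 47, enqueue [44], visited so far: [5, 41, 16, 47]
  queue [15, 31, 44] -> pop 15, enqueue [none], visited so far: [5, 41, 16, 47, 15]
  queue [31, 44] -> pop 31, enqueue [none], visited so far: [5, 41, 16, 47, 15, 31]
  queue [44] -> pop 44, enqueue [none], visited so far: [5, 41, 16, 47, 15, 31, 44]
Result: [5, 41, 16, 47, 15, 31, 44]


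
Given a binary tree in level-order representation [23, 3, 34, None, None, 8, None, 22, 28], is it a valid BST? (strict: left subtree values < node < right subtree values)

Level-order array: [23, 3, 34, None, None, 8, None, 22, 28]
Validate using subtree bounds (lo, hi): at each node, require lo < value < hi,
then recurse left with hi=value and right with lo=value.
Preorder trace (stopping at first violation):
  at node 23 with bounds (-inf, +inf): OK
  at node 3 with bounds (-inf, 23): OK
  at node 34 with bounds (23, +inf): OK
  at node 8 with bounds (23, 34): VIOLATION
Node 8 violates its bound: not (23 < 8 < 34).
Result: Not a valid BST


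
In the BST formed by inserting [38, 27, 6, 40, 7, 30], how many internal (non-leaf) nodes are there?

Tree built from: [38, 27, 6, 40, 7, 30]
Tree (level-order array): [38, 27, 40, 6, 30, None, None, None, 7]
Rule: An internal node has at least one child.
Per-node child counts:
  node 38: 2 child(ren)
  node 27: 2 child(ren)
  node 6: 1 child(ren)
  node 7: 0 child(ren)
  node 30: 0 child(ren)
  node 40: 0 child(ren)
Matching nodes: [38, 27, 6]
Count of internal (non-leaf) nodes: 3


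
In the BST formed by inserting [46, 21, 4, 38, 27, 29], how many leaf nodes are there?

Tree built from: [46, 21, 4, 38, 27, 29]
Tree (level-order array): [46, 21, None, 4, 38, None, None, 27, None, None, 29]
Rule: A leaf has 0 children.
Per-node child counts:
  node 46: 1 child(ren)
  node 21: 2 child(ren)
  node 4: 0 child(ren)
  node 38: 1 child(ren)
  node 27: 1 child(ren)
  node 29: 0 child(ren)
Matching nodes: [4, 29]
Count of leaf nodes: 2


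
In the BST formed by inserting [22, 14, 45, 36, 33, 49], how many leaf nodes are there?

Tree built from: [22, 14, 45, 36, 33, 49]
Tree (level-order array): [22, 14, 45, None, None, 36, 49, 33]
Rule: A leaf has 0 children.
Per-node child counts:
  node 22: 2 child(ren)
  node 14: 0 child(ren)
  node 45: 2 child(ren)
  node 36: 1 child(ren)
  node 33: 0 child(ren)
  node 49: 0 child(ren)
Matching nodes: [14, 33, 49]
Count of leaf nodes: 3


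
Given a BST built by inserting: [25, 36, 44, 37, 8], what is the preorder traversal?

Tree insertion order: [25, 36, 44, 37, 8]
Tree (level-order array): [25, 8, 36, None, None, None, 44, 37]
Preorder traversal: [25, 8, 36, 44, 37]


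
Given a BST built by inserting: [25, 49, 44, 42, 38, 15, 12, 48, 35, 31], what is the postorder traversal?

Tree insertion order: [25, 49, 44, 42, 38, 15, 12, 48, 35, 31]
Tree (level-order array): [25, 15, 49, 12, None, 44, None, None, None, 42, 48, 38, None, None, None, 35, None, 31]
Postorder traversal: [12, 15, 31, 35, 38, 42, 48, 44, 49, 25]


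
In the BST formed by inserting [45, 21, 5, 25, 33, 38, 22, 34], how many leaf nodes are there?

Tree built from: [45, 21, 5, 25, 33, 38, 22, 34]
Tree (level-order array): [45, 21, None, 5, 25, None, None, 22, 33, None, None, None, 38, 34]
Rule: A leaf has 0 children.
Per-node child counts:
  node 45: 1 child(ren)
  node 21: 2 child(ren)
  node 5: 0 child(ren)
  node 25: 2 child(ren)
  node 22: 0 child(ren)
  node 33: 1 child(ren)
  node 38: 1 child(ren)
  node 34: 0 child(ren)
Matching nodes: [5, 22, 34]
Count of leaf nodes: 3


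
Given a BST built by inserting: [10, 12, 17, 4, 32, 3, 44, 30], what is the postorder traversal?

Tree insertion order: [10, 12, 17, 4, 32, 3, 44, 30]
Tree (level-order array): [10, 4, 12, 3, None, None, 17, None, None, None, 32, 30, 44]
Postorder traversal: [3, 4, 30, 44, 32, 17, 12, 10]


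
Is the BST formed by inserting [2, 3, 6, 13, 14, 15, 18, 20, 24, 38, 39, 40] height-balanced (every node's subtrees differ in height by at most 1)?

Tree (level-order array): [2, None, 3, None, 6, None, 13, None, 14, None, 15, None, 18, None, 20, None, 24, None, 38, None, 39, None, 40]
Definition: a tree is height-balanced if, at every node, |h(left) - h(right)| <= 1 (empty subtree has height -1).
Bottom-up per-node check:
  node 40: h_left=-1, h_right=-1, diff=0 [OK], height=0
  node 39: h_left=-1, h_right=0, diff=1 [OK], height=1
  node 38: h_left=-1, h_right=1, diff=2 [FAIL (|-1-1|=2 > 1)], height=2
  node 24: h_left=-1, h_right=2, diff=3 [FAIL (|-1-2|=3 > 1)], height=3
  node 20: h_left=-1, h_right=3, diff=4 [FAIL (|-1-3|=4 > 1)], height=4
  node 18: h_left=-1, h_right=4, diff=5 [FAIL (|-1-4|=5 > 1)], height=5
  node 15: h_left=-1, h_right=5, diff=6 [FAIL (|-1-5|=6 > 1)], height=6
  node 14: h_left=-1, h_right=6, diff=7 [FAIL (|-1-6|=7 > 1)], height=7
  node 13: h_left=-1, h_right=7, diff=8 [FAIL (|-1-7|=8 > 1)], height=8
  node 6: h_left=-1, h_right=8, diff=9 [FAIL (|-1-8|=9 > 1)], height=9
  node 3: h_left=-1, h_right=9, diff=10 [FAIL (|-1-9|=10 > 1)], height=10
  node 2: h_left=-1, h_right=10, diff=11 [FAIL (|-1-10|=11 > 1)], height=11
Node 38 violates the condition: |-1 - 1| = 2 > 1.
Result: Not balanced


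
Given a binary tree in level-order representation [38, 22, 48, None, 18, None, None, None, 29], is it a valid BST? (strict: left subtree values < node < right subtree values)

Level-order array: [38, 22, 48, None, 18, None, None, None, 29]
Validate using subtree bounds (lo, hi): at each node, require lo < value < hi,
then recurse left with hi=value and right with lo=value.
Preorder trace (stopping at first violation):
  at node 38 with bounds (-inf, +inf): OK
  at node 22 with bounds (-inf, 38): OK
  at node 18 with bounds (22, 38): VIOLATION
Node 18 violates its bound: not (22 < 18 < 38).
Result: Not a valid BST


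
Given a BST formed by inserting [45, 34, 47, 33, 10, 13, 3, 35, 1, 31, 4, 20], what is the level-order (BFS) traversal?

Tree insertion order: [45, 34, 47, 33, 10, 13, 3, 35, 1, 31, 4, 20]
Tree (level-order array): [45, 34, 47, 33, 35, None, None, 10, None, None, None, 3, 13, 1, 4, None, 31, None, None, None, None, 20]
BFS from the root, enqueuing left then right child of each popped node:
  queue [45] -> pop 45, enqueue [34, 47], visited so far: [45]
  queue [34, 47] -> pop 34, enqueue [33, 35], visited so far: [45, 34]
  queue [47, 33, 35] -> pop 47, enqueue [none], visited so far: [45, 34, 47]
  queue [33, 35] -> pop 33, enqueue [10], visited so far: [45, 34, 47, 33]
  queue [35, 10] -> pop 35, enqueue [none], visited so far: [45, 34, 47, 33, 35]
  queue [10] -> pop 10, enqueue [3, 13], visited so far: [45, 34, 47, 33, 35, 10]
  queue [3, 13] -> pop 3, enqueue [1, 4], visited so far: [45, 34, 47, 33, 35, 10, 3]
  queue [13, 1, 4] -> pop 13, enqueue [31], visited so far: [45, 34, 47, 33, 35, 10, 3, 13]
  queue [1, 4, 31] -> pop 1, enqueue [none], visited so far: [45, 34, 47, 33, 35, 10, 3, 13, 1]
  queue [4, 31] -> pop 4, enqueue [none], visited so far: [45, 34, 47, 33, 35, 10, 3, 13, 1, 4]
  queue [31] -> pop 31, enqueue [20], visited so far: [45, 34, 47, 33, 35, 10, 3, 13, 1, 4, 31]
  queue [20] -> pop 20, enqueue [none], visited so far: [45, 34, 47, 33, 35, 10, 3, 13, 1, 4, 31, 20]
Result: [45, 34, 47, 33, 35, 10, 3, 13, 1, 4, 31, 20]


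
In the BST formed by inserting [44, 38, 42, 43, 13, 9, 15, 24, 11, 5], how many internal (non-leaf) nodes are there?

Tree built from: [44, 38, 42, 43, 13, 9, 15, 24, 11, 5]
Tree (level-order array): [44, 38, None, 13, 42, 9, 15, None, 43, 5, 11, None, 24]
Rule: An internal node has at least one child.
Per-node child counts:
  node 44: 1 child(ren)
  node 38: 2 child(ren)
  node 13: 2 child(ren)
  node 9: 2 child(ren)
  node 5: 0 child(ren)
  node 11: 0 child(ren)
  node 15: 1 child(ren)
  node 24: 0 child(ren)
  node 42: 1 child(ren)
  node 43: 0 child(ren)
Matching nodes: [44, 38, 13, 9, 15, 42]
Count of internal (non-leaf) nodes: 6


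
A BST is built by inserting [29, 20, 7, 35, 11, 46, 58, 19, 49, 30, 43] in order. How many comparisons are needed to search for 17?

Search path for 17: 29 -> 20 -> 7 -> 11 -> 19
Found: False
Comparisons: 5


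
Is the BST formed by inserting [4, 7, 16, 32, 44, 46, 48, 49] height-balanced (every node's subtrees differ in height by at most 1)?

Tree (level-order array): [4, None, 7, None, 16, None, 32, None, 44, None, 46, None, 48, None, 49]
Definition: a tree is height-balanced if, at every node, |h(left) - h(right)| <= 1 (empty subtree has height -1).
Bottom-up per-node check:
  node 49: h_left=-1, h_right=-1, diff=0 [OK], height=0
  node 48: h_left=-1, h_right=0, diff=1 [OK], height=1
  node 46: h_left=-1, h_right=1, diff=2 [FAIL (|-1-1|=2 > 1)], height=2
  node 44: h_left=-1, h_right=2, diff=3 [FAIL (|-1-2|=3 > 1)], height=3
  node 32: h_left=-1, h_right=3, diff=4 [FAIL (|-1-3|=4 > 1)], height=4
  node 16: h_left=-1, h_right=4, diff=5 [FAIL (|-1-4|=5 > 1)], height=5
  node 7: h_left=-1, h_right=5, diff=6 [FAIL (|-1-5|=6 > 1)], height=6
  node 4: h_left=-1, h_right=6, diff=7 [FAIL (|-1-6|=7 > 1)], height=7
Node 46 violates the condition: |-1 - 1| = 2 > 1.
Result: Not balanced


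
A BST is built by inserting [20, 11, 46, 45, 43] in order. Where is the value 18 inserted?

Starting tree (level order): [20, 11, 46, None, None, 45, None, 43]
Insertion path: 20 -> 11
Result: insert 18 as right child of 11
Final tree (level order): [20, 11, 46, None, 18, 45, None, None, None, 43]


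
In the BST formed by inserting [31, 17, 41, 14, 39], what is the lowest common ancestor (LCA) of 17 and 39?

Tree insertion order: [31, 17, 41, 14, 39]
Tree (level-order array): [31, 17, 41, 14, None, 39]
In a BST, the LCA of p=17, q=39 is the first node v on the
root-to-leaf path with p <= v <= q (go left if both < v, right if both > v).
Walk from root:
  at 31: 17 <= 31 <= 39, this is the LCA
LCA = 31


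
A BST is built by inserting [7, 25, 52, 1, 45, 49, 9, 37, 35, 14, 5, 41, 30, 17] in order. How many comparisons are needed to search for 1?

Search path for 1: 7 -> 1
Found: True
Comparisons: 2


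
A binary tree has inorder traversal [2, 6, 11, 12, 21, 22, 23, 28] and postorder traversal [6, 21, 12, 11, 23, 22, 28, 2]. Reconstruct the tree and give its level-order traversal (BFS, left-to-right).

Inorder:   [2, 6, 11, 12, 21, 22, 23, 28]
Postorder: [6, 21, 12, 11, 23, 22, 28, 2]
Algorithm: postorder visits root last, so walk postorder right-to-left;
each value is the root of the current inorder slice — split it at that
value, recurse on the right subtree first, then the left.
Recursive splits:
  root=2; inorder splits into left=[], right=[6, 11, 12, 21, 22, 23, 28]
  root=28; inorder splits into left=[6, 11, 12, 21, 22, 23], right=[]
  root=22; inorder splits into left=[6, 11, 12, 21], right=[23]
  root=23; inorder splits into left=[], right=[]
  root=11; inorder splits into left=[6], right=[12, 21]
  root=12; inorder splits into left=[], right=[21]
  root=21; inorder splits into left=[], right=[]
  root=6; inorder splits into left=[], right=[]
Reconstructed level-order: [2, 28, 22, 11, 23, 6, 12, 21]


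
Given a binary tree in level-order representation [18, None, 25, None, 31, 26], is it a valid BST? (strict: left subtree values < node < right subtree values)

Level-order array: [18, None, 25, None, 31, 26]
Validate using subtree bounds (lo, hi): at each node, require lo < value < hi,
then recurse left with hi=value and right with lo=value.
Preorder trace (stopping at first violation):
  at node 18 with bounds (-inf, +inf): OK
  at node 25 with bounds (18, +inf): OK
  at node 31 with bounds (25, +inf): OK
  at node 26 with bounds (25, 31): OK
No violation found at any node.
Result: Valid BST


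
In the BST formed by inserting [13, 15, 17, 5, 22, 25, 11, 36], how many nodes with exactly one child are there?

Tree built from: [13, 15, 17, 5, 22, 25, 11, 36]
Tree (level-order array): [13, 5, 15, None, 11, None, 17, None, None, None, 22, None, 25, None, 36]
Rule: These are nodes with exactly 1 non-null child.
Per-node child counts:
  node 13: 2 child(ren)
  node 5: 1 child(ren)
  node 11: 0 child(ren)
  node 15: 1 child(ren)
  node 17: 1 child(ren)
  node 22: 1 child(ren)
  node 25: 1 child(ren)
  node 36: 0 child(ren)
Matching nodes: [5, 15, 17, 22, 25]
Count of nodes with exactly one child: 5


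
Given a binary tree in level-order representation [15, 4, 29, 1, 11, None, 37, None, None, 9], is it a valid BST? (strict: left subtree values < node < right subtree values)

Level-order array: [15, 4, 29, 1, 11, None, 37, None, None, 9]
Validate using subtree bounds (lo, hi): at each node, require lo < value < hi,
then recurse left with hi=value and right with lo=value.
Preorder trace (stopping at first violation):
  at node 15 with bounds (-inf, +inf): OK
  at node 4 with bounds (-inf, 15): OK
  at node 1 with bounds (-inf, 4): OK
  at node 11 with bounds (4, 15): OK
  at node 9 with bounds (4, 11): OK
  at node 29 with bounds (15, +inf): OK
  at node 37 with bounds (29, +inf): OK
No violation found at any node.
Result: Valid BST


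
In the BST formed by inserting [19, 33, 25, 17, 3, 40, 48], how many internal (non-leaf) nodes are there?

Tree built from: [19, 33, 25, 17, 3, 40, 48]
Tree (level-order array): [19, 17, 33, 3, None, 25, 40, None, None, None, None, None, 48]
Rule: An internal node has at least one child.
Per-node child counts:
  node 19: 2 child(ren)
  node 17: 1 child(ren)
  node 3: 0 child(ren)
  node 33: 2 child(ren)
  node 25: 0 child(ren)
  node 40: 1 child(ren)
  node 48: 0 child(ren)
Matching nodes: [19, 17, 33, 40]
Count of internal (non-leaf) nodes: 4


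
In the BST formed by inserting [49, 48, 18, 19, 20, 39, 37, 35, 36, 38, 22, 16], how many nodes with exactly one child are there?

Tree built from: [49, 48, 18, 19, 20, 39, 37, 35, 36, 38, 22, 16]
Tree (level-order array): [49, 48, None, 18, None, 16, 19, None, None, None, 20, None, 39, 37, None, 35, 38, 22, 36]
Rule: These are nodes with exactly 1 non-null child.
Per-node child counts:
  node 49: 1 child(ren)
  node 48: 1 child(ren)
  node 18: 2 child(ren)
  node 16: 0 child(ren)
  node 19: 1 child(ren)
  node 20: 1 child(ren)
  node 39: 1 child(ren)
  node 37: 2 child(ren)
  node 35: 2 child(ren)
  node 22: 0 child(ren)
  node 36: 0 child(ren)
  node 38: 0 child(ren)
Matching nodes: [49, 48, 19, 20, 39]
Count of nodes with exactly one child: 5


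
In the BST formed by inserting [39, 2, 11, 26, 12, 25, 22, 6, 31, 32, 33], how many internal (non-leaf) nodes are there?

Tree built from: [39, 2, 11, 26, 12, 25, 22, 6, 31, 32, 33]
Tree (level-order array): [39, 2, None, None, 11, 6, 26, None, None, 12, 31, None, 25, None, 32, 22, None, None, 33]
Rule: An internal node has at least one child.
Per-node child counts:
  node 39: 1 child(ren)
  node 2: 1 child(ren)
  node 11: 2 child(ren)
  node 6: 0 child(ren)
  node 26: 2 child(ren)
  node 12: 1 child(ren)
  node 25: 1 child(ren)
  node 22: 0 child(ren)
  node 31: 1 child(ren)
  node 32: 1 child(ren)
  node 33: 0 child(ren)
Matching nodes: [39, 2, 11, 26, 12, 25, 31, 32]
Count of internal (non-leaf) nodes: 8


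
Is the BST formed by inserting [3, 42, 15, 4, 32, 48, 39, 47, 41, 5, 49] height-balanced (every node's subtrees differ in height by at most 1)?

Tree (level-order array): [3, None, 42, 15, 48, 4, 32, 47, 49, None, 5, None, 39, None, None, None, None, None, None, None, 41]
Definition: a tree is height-balanced if, at every node, |h(left) - h(right)| <= 1 (empty subtree has height -1).
Bottom-up per-node check:
  node 5: h_left=-1, h_right=-1, diff=0 [OK], height=0
  node 4: h_left=-1, h_right=0, diff=1 [OK], height=1
  node 41: h_left=-1, h_right=-1, diff=0 [OK], height=0
  node 39: h_left=-1, h_right=0, diff=1 [OK], height=1
  node 32: h_left=-1, h_right=1, diff=2 [FAIL (|-1-1|=2 > 1)], height=2
  node 15: h_left=1, h_right=2, diff=1 [OK], height=3
  node 47: h_left=-1, h_right=-1, diff=0 [OK], height=0
  node 49: h_left=-1, h_right=-1, diff=0 [OK], height=0
  node 48: h_left=0, h_right=0, diff=0 [OK], height=1
  node 42: h_left=3, h_right=1, diff=2 [FAIL (|3-1|=2 > 1)], height=4
  node 3: h_left=-1, h_right=4, diff=5 [FAIL (|-1-4|=5 > 1)], height=5
Node 32 violates the condition: |-1 - 1| = 2 > 1.
Result: Not balanced


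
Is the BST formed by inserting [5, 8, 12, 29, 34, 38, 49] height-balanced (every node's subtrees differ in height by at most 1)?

Tree (level-order array): [5, None, 8, None, 12, None, 29, None, 34, None, 38, None, 49]
Definition: a tree is height-balanced if, at every node, |h(left) - h(right)| <= 1 (empty subtree has height -1).
Bottom-up per-node check:
  node 49: h_left=-1, h_right=-1, diff=0 [OK], height=0
  node 38: h_left=-1, h_right=0, diff=1 [OK], height=1
  node 34: h_left=-1, h_right=1, diff=2 [FAIL (|-1-1|=2 > 1)], height=2
  node 29: h_left=-1, h_right=2, diff=3 [FAIL (|-1-2|=3 > 1)], height=3
  node 12: h_left=-1, h_right=3, diff=4 [FAIL (|-1-3|=4 > 1)], height=4
  node 8: h_left=-1, h_right=4, diff=5 [FAIL (|-1-4|=5 > 1)], height=5
  node 5: h_left=-1, h_right=5, diff=6 [FAIL (|-1-5|=6 > 1)], height=6
Node 34 violates the condition: |-1 - 1| = 2 > 1.
Result: Not balanced


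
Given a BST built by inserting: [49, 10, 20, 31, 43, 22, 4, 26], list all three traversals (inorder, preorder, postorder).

Tree insertion order: [49, 10, 20, 31, 43, 22, 4, 26]
Tree (level-order array): [49, 10, None, 4, 20, None, None, None, 31, 22, 43, None, 26]
Inorder (L, root, R): [4, 10, 20, 22, 26, 31, 43, 49]
Preorder (root, L, R): [49, 10, 4, 20, 31, 22, 26, 43]
Postorder (L, R, root): [4, 26, 22, 43, 31, 20, 10, 49]


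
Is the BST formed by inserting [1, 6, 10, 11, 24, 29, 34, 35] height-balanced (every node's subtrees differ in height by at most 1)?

Tree (level-order array): [1, None, 6, None, 10, None, 11, None, 24, None, 29, None, 34, None, 35]
Definition: a tree is height-balanced if, at every node, |h(left) - h(right)| <= 1 (empty subtree has height -1).
Bottom-up per-node check:
  node 35: h_left=-1, h_right=-1, diff=0 [OK], height=0
  node 34: h_left=-1, h_right=0, diff=1 [OK], height=1
  node 29: h_left=-1, h_right=1, diff=2 [FAIL (|-1-1|=2 > 1)], height=2
  node 24: h_left=-1, h_right=2, diff=3 [FAIL (|-1-2|=3 > 1)], height=3
  node 11: h_left=-1, h_right=3, diff=4 [FAIL (|-1-3|=4 > 1)], height=4
  node 10: h_left=-1, h_right=4, diff=5 [FAIL (|-1-4|=5 > 1)], height=5
  node 6: h_left=-1, h_right=5, diff=6 [FAIL (|-1-5|=6 > 1)], height=6
  node 1: h_left=-1, h_right=6, diff=7 [FAIL (|-1-6|=7 > 1)], height=7
Node 29 violates the condition: |-1 - 1| = 2 > 1.
Result: Not balanced


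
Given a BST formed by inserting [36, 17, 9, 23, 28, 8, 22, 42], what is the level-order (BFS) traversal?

Tree insertion order: [36, 17, 9, 23, 28, 8, 22, 42]
Tree (level-order array): [36, 17, 42, 9, 23, None, None, 8, None, 22, 28]
BFS from the root, enqueuing left then right child of each popped node:
  queue [36] -> pop 36, enqueue [17, 42], visited so far: [36]
  queue [17, 42] -> pop 17, enqueue [9, 23], visited so far: [36, 17]
  queue [42, 9, 23] -> pop 42, enqueue [none], visited so far: [36, 17, 42]
  queue [9, 23] -> pop 9, enqueue [8], visited so far: [36, 17, 42, 9]
  queue [23, 8] -> pop 23, enqueue [22, 28], visited so far: [36, 17, 42, 9, 23]
  queue [8, 22, 28] -> pop 8, enqueue [none], visited so far: [36, 17, 42, 9, 23, 8]
  queue [22, 28] -> pop 22, enqueue [none], visited so far: [36, 17, 42, 9, 23, 8, 22]
  queue [28] -> pop 28, enqueue [none], visited so far: [36, 17, 42, 9, 23, 8, 22, 28]
Result: [36, 17, 42, 9, 23, 8, 22, 28]


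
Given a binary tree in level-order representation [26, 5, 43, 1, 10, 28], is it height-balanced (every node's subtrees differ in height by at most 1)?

Tree (level-order array): [26, 5, 43, 1, 10, 28]
Definition: a tree is height-balanced if, at every node, |h(left) - h(right)| <= 1 (empty subtree has height -1).
Bottom-up per-node check:
  node 1: h_left=-1, h_right=-1, diff=0 [OK], height=0
  node 10: h_left=-1, h_right=-1, diff=0 [OK], height=0
  node 5: h_left=0, h_right=0, diff=0 [OK], height=1
  node 28: h_left=-1, h_right=-1, diff=0 [OK], height=0
  node 43: h_left=0, h_right=-1, diff=1 [OK], height=1
  node 26: h_left=1, h_right=1, diff=0 [OK], height=2
All nodes satisfy the balance condition.
Result: Balanced


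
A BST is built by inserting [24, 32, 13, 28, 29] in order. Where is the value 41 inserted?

Starting tree (level order): [24, 13, 32, None, None, 28, None, None, 29]
Insertion path: 24 -> 32
Result: insert 41 as right child of 32
Final tree (level order): [24, 13, 32, None, None, 28, 41, None, 29]


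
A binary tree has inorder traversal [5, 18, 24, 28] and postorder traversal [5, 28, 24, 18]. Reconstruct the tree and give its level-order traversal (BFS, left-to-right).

Inorder:   [5, 18, 24, 28]
Postorder: [5, 28, 24, 18]
Algorithm: postorder visits root last, so walk postorder right-to-left;
each value is the root of the current inorder slice — split it at that
value, recurse on the right subtree first, then the left.
Recursive splits:
  root=18; inorder splits into left=[5], right=[24, 28]
  root=24; inorder splits into left=[], right=[28]
  root=28; inorder splits into left=[], right=[]
  root=5; inorder splits into left=[], right=[]
Reconstructed level-order: [18, 5, 24, 28]


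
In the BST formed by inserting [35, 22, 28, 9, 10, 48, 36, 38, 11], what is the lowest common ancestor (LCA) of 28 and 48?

Tree insertion order: [35, 22, 28, 9, 10, 48, 36, 38, 11]
Tree (level-order array): [35, 22, 48, 9, 28, 36, None, None, 10, None, None, None, 38, None, 11]
In a BST, the LCA of p=28, q=48 is the first node v on the
root-to-leaf path with p <= v <= q (go left if both < v, right if both > v).
Walk from root:
  at 35: 28 <= 35 <= 48, this is the LCA
LCA = 35


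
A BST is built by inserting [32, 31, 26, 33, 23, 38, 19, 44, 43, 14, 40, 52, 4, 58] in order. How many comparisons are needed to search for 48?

Search path for 48: 32 -> 33 -> 38 -> 44 -> 52
Found: False
Comparisons: 5


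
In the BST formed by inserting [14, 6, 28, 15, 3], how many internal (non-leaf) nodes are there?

Tree built from: [14, 6, 28, 15, 3]
Tree (level-order array): [14, 6, 28, 3, None, 15]
Rule: An internal node has at least one child.
Per-node child counts:
  node 14: 2 child(ren)
  node 6: 1 child(ren)
  node 3: 0 child(ren)
  node 28: 1 child(ren)
  node 15: 0 child(ren)
Matching nodes: [14, 6, 28]
Count of internal (non-leaf) nodes: 3


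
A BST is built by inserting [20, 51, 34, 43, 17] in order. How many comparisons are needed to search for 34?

Search path for 34: 20 -> 51 -> 34
Found: True
Comparisons: 3


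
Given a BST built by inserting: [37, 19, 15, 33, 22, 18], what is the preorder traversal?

Tree insertion order: [37, 19, 15, 33, 22, 18]
Tree (level-order array): [37, 19, None, 15, 33, None, 18, 22]
Preorder traversal: [37, 19, 15, 18, 33, 22]


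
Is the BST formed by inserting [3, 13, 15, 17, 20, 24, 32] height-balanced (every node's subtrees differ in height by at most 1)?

Tree (level-order array): [3, None, 13, None, 15, None, 17, None, 20, None, 24, None, 32]
Definition: a tree is height-balanced if, at every node, |h(left) - h(right)| <= 1 (empty subtree has height -1).
Bottom-up per-node check:
  node 32: h_left=-1, h_right=-1, diff=0 [OK], height=0
  node 24: h_left=-1, h_right=0, diff=1 [OK], height=1
  node 20: h_left=-1, h_right=1, diff=2 [FAIL (|-1-1|=2 > 1)], height=2
  node 17: h_left=-1, h_right=2, diff=3 [FAIL (|-1-2|=3 > 1)], height=3
  node 15: h_left=-1, h_right=3, diff=4 [FAIL (|-1-3|=4 > 1)], height=4
  node 13: h_left=-1, h_right=4, diff=5 [FAIL (|-1-4|=5 > 1)], height=5
  node 3: h_left=-1, h_right=5, diff=6 [FAIL (|-1-5|=6 > 1)], height=6
Node 20 violates the condition: |-1 - 1| = 2 > 1.
Result: Not balanced


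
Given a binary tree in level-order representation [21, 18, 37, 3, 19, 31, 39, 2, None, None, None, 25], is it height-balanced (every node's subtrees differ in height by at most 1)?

Tree (level-order array): [21, 18, 37, 3, 19, 31, 39, 2, None, None, None, 25]
Definition: a tree is height-balanced if, at every node, |h(left) - h(right)| <= 1 (empty subtree has height -1).
Bottom-up per-node check:
  node 2: h_left=-1, h_right=-1, diff=0 [OK], height=0
  node 3: h_left=0, h_right=-1, diff=1 [OK], height=1
  node 19: h_left=-1, h_right=-1, diff=0 [OK], height=0
  node 18: h_left=1, h_right=0, diff=1 [OK], height=2
  node 25: h_left=-1, h_right=-1, diff=0 [OK], height=0
  node 31: h_left=0, h_right=-1, diff=1 [OK], height=1
  node 39: h_left=-1, h_right=-1, diff=0 [OK], height=0
  node 37: h_left=1, h_right=0, diff=1 [OK], height=2
  node 21: h_left=2, h_right=2, diff=0 [OK], height=3
All nodes satisfy the balance condition.
Result: Balanced


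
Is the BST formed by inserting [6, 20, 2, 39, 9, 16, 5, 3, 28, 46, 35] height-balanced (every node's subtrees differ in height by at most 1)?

Tree (level-order array): [6, 2, 20, None, 5, 9, 39, 3, None, None, 16, 28, 46, None, None, None, None, None, 35]
Definition: a tree is height-balanced if, at every node, |h(left) - h(right)| <= 1 (empty subtree has height -1).
Bottom-up per-node check:
  node 3: h_left=-1, h_right=-1, diff=0 [OK], height=0
  node 5: h_left=0, h_right=-1, diff=1 [OK], height=1
  node 2: h_left=-1, h_right=1, diff=2 [FAIL (|-1-1|=2 > 1)], height=2
  node 16: h_left=-1, h_right=-1, diff=0 [OK], height=0
  node 9: h_left=-1, h_right=0, diff=1 [OK], height=1
  node 35: h_left=-1, h_right=-1, diff=0 [OK], height=0
  node 28: h_left=-1, h_right=0, diff=1 [OK], height=1
  node 46: h_left=-1, h_right=-1, diff=0 [OK], height=0
  node 39: h_left=1, h_right=0, diff=1 [OK], height=2
  node 20: h_left=1, h_right=2, diff=1 [OK], height=3
  node 6: h_left=2, h_right=3, diff=1 [OK], height=4
Node 2 violates the condition: |-1 - 1| = 2 > 1.
Result: Not balanced


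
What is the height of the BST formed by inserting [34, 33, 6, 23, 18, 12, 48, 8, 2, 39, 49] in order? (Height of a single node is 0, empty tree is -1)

Insertion order: [34, 33, 6, 23, 18, 12, 48, 8, 2, 39, 49]
Tree (level-order array): [34, 33, 48, 6, None, 39, 49, 2, 23, None, None, None, None, None, None, 18, None, 12, None, 8]
Compute height bottom-up (empty subtree = -1):
  height(2) = 1 + max(-1, -1) = 0
  height(8) = 1 + max(-1, -1) = 0
  height(12) = 1 + max(0, -1) = 1
  height(18) = 1 + max(1, -1) = 2
  height(23) = 1 + max(2, -1) = 3
  height(6) = 1 + max(0, 3) = 4
  height(33) = 1 + max(4, -1) = 5
  height(39) = 1 + max(-1, -1) = 0
  height(49) = 1 + max(-1, -1) = 0
  height(48) = 1 + max(0, 0) = 1
  height(34) = 1 + max(5, 1) = 6
Height = 6


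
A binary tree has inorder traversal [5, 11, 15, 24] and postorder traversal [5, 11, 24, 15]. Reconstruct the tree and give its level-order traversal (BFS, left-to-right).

Inorder:   [5, 11, 15, 24]
Postorder: [5, 11, 24, 15]
Algorithm: postorder visits root last, so walk postorder right-to-left;
each value is the root of the current inorder slice — split it at that
value, recurse on the right subtree first, then the left.
Recursive splits:
  root=15; inorder splits into left=[5, 11], right=[24]
  root=24; inorder splits into left=[], right=[]
  root=11; inorder splits into left=[5], right=[]
  root=5; inorder splits into left=[], right=[]
Reconstructed level-order: [15, 11, 24, 5]


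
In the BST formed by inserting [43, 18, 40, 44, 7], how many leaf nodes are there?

Tree built from: [43, 18, 40, 44, 7]
Tree (level-order array): [43, 18, 44, 7, 40]
Rule: A leaf has 0 children.
Per-node child counts:
  node 43: 2 child(ren)
  node 18: 2 child(ren)
  node 7: 0 child(ren)
  node 40: 0 child(ren)
  node 44: 0 child(ren)
Matching nodes: [7, 40, 44]
Count of leaf nodes: 3


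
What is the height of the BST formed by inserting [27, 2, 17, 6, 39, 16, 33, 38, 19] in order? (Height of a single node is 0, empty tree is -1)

Insertion order: [27, 2, 17, 6, 39, 16, 33, 38, 19]
Tree (level-order array): [27, 2, 39, None, 17, 33, None, 6, 19, None, 38, None, 16]
Compute height bottom-up (empty subtree = -1):
  height(16) = 1 + max(-1, -1) = 0
  height(6) = 1 + max(-1, 0) = 1
  height(19) = 1 + max(-1, -1) = 0
  height(17) = 1 + max(1, 0) = 2
  height(2) = 1 + max(-1, 2) = 3
  height(38) = 1 + max(-1, -1) = 0
  height(33) = 1 + max(-1, 0) = 1
  height(39) = 1 + max(1, -1) = 2
  height(27) = 1 + max(3, 2) = 4
Height = 4


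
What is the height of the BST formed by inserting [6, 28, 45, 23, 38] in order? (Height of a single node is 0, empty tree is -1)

Insertion order: [6, 28, 45, 23, 38]
Tree (level-order array): [6, None, 28, 23, 45, None, None, 38]
Compute height bottom-up (empty subtree = -1):
  height(23) = 1 + max(-1, -1) = 0
  height(38) = 1 + max(-1, -1) = 0
  height(45) = 1 + max(0, -1) = 1
  height(28) = 1 + max(0, 1) = 2
  height(6) = 1 + max(-1, 2) = 3
Height = 3


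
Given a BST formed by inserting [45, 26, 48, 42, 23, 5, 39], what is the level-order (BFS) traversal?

Tree insertion order: [45, 26, 48, 42, 23, 5, 39]
Tree (level-order array): [45, 26, 48, 23, 42, None, None, 5, None, 39]
BFS from the root, enqueuing left then right child of each popped node:
  queue [45] -> pop 45, enqueue [26, 48], visited so far: [45]
  queue [26, 48] -> pop 26, enqueue [23, 42], visited so far: [45, 26]
  queue [48, 23, 42] -> pop 48, enqueue [none], visited so far: [45, 26, 48]
  queue [23, 42] -> pop 23, enqueue [5], visited so far: [45, 26, 48, 23]
  queue [42, 5] -> pop 42, enqueue [39], visited so far: [45, 26, 48, 23, 42]
  queue [5, 39] -> pop 5, enqueue [none], visited so far: [45, 26, 48, 23, 42, 5]
  queue [39] -> pop 39, enqueue [none], visited so far: [45, 26, 48, 23, 42, 5, 39]
Result: [45, 26, 48, 23, 42, 5, 39]


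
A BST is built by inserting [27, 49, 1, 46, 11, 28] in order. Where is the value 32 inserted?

Starting tree (level order): [27, 1, 49, None, 11, 46, None, None, None, 28]
Insertion path: 27 -> 49 -> 46 -> 28
Result: insert 32 as right child of 28
Final tree (level order): [27, 1, 49, None, 11, 46, None, None, None, 28, None, None, 32]


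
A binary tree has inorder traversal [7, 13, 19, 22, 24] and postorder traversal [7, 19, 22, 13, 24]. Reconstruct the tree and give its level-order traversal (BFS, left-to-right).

Inorder:   [7, 13, 19, 22, 24]
Postorder: [7, 19, 22, 13, 24]
Algorithm: postorder visits root last, so walk postorder right-to-left;
each value is the root of the current inorder slice — split it at that
value, recurse on the right subtree first, then the left.
Recursive splits:
  root=24; inorder splits into left=[7, 13, 19, 22], right=[]
  root=13; inorder splits into left=[7], right=[19, 22]
  root=22; inorder splits into left=[19], right=[]
  root=19; inorder splits into left=[], right=[]
  root=7; inorder splits into left=[], right=[]
Reconstructed level-order: [24, 13, 7, 22, 19]


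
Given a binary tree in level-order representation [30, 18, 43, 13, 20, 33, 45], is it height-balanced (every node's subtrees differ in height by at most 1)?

Tree (level-order array): [30, 18, 43, 13, 20, 33, 45]
Definition: a tree is height-balanced if, at every node, |h(left) - h(right)| <= 1 (empty subtree has height -1).
Bottom-up per-node check:
  node 13: h_left=-1, h_right=-1, diff=0 [OK], height=0
  node 20: h_left=-1, h_right=-1, diff=0 [OK], height=0
  node 18: h_left=0, h_right=0, diff=0 [OK], height=1
  node 33: h_left=-1, h_right=-1, diff=0 [OK], height=0
  node 45: h_left=-1, h_right=-1, diff=0 [OK], height=0
  node 43: h_left=0, h_right=0, diff=0 [OK], height=1
  node 30: h_left=1, h_right=1, diff=0 [OK], height=2
All nodes satisfy the balance condition.
Result: Balanced
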